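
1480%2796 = 1480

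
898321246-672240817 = 226080429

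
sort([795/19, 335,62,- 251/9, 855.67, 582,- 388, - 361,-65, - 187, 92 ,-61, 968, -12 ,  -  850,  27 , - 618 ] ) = [-850 , - 618, - 388,-361,-187, - 65, -61, - 251/9,  -  12,27, 795/19,  62, 92,  335,582, 855.67,968]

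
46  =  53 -7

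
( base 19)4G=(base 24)3K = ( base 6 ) 232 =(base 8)134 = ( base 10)92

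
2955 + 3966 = 6921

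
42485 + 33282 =75767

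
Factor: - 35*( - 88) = 2^3*5^1*7^1*11^1= 3080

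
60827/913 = 66 +569/913=66.62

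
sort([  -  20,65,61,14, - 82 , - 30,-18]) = [ - 82, - 30, - 20 , - 18 , 14,61, 65]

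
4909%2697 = 2212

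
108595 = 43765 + 64830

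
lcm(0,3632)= 0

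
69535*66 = 4589310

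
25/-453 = -25/453 = -0.06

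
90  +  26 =116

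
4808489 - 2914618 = 1893871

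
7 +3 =10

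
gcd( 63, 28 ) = 7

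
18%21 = 18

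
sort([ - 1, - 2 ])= [- 2,-1] 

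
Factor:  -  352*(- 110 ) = 38720 = 2^6* 5^1*11^2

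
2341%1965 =376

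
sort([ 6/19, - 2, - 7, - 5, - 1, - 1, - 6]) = [ - 7, - 6 , - 5, - 2, - 1,-1,6/19 ]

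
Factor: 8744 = 2^3*1093^1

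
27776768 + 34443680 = 62220448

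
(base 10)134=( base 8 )206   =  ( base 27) 4Q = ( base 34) 3W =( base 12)b2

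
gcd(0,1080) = 1080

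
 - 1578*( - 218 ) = 344004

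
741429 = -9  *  (-82381)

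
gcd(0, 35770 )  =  35770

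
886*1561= 1383046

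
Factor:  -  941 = - 941^1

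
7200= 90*80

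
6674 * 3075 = 20522550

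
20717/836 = 24 + 653/836= 24.78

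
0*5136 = 0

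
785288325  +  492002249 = 1277290574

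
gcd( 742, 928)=2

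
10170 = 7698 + 2472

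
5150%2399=352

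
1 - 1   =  0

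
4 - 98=  -  94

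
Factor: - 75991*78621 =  - 5974488411 =- 3^1*73^1*359^1*75991^1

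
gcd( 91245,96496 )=1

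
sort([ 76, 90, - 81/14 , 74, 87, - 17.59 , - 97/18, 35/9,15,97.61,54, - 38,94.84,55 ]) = [-38, - 17.59, - 81/14, - 97/18,35/9,15,54 , 55,74,76,87,  90, 94.84, 97.61 ] 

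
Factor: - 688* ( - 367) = 252496 =2^4* 43^1*367^1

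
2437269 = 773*3153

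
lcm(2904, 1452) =2904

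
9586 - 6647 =2939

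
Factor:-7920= -2^4*3^2*5^1*11^1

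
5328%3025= 2303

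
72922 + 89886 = 162808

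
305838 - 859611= - 553773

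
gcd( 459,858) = 3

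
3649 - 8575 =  - 4926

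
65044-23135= 41909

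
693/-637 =-99/91  =  - 1.09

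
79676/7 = 11382 + 2/7 = 11382.29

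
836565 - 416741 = 419824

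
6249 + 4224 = 10473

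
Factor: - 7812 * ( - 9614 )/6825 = 3576408/325 = 2^3 * 3^1*5^ ( - 2 )*11^1*13^( - 1)*19^1*23^1*31^1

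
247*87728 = 21668816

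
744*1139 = 847416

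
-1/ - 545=1/545 = 0.00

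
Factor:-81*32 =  - 2^5* 3^4=- 2592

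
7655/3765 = 1531/753= 2.03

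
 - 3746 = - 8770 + 5024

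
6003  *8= 48024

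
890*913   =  812570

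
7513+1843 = 9356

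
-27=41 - 68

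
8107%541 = 533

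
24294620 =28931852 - 4637232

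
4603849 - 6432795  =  -1828946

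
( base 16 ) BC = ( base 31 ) 62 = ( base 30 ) 68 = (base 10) 188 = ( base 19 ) 9h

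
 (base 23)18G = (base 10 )729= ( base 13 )441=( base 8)1331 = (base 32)mp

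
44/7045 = 44/7045  =  0.01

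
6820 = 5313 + 1507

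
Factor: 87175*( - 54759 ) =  -4773615825 = - 3^1*5^2*11^1*317^1*18253^1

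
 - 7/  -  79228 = 7/79228 = 0.00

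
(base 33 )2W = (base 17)5d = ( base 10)98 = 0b1100010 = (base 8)142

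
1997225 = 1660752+336473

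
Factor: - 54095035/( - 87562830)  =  2^ ( - 1)*3^( - 1)*19^ (-1)*59^1*149^( - 1) *1031^( - 1)*183373^1 = 10819007/17512566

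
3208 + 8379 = 11587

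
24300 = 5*4860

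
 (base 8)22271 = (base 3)110220012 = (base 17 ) 1F90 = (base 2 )10010010111001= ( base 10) 9401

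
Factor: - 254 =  - 2^1*127^1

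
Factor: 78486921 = 3^3*607^1 * 4789^1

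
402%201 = 0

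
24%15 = 9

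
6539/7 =934+1/7 =934.14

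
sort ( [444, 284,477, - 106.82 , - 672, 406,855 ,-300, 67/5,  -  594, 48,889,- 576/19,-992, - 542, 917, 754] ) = [-992,-672,-594,-542, - 300 ,-106.82, - 576/19,67/5, 48,284,406,  444,477,754, 855,889,917 ] 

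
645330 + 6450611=7095941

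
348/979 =348/979 = 0.36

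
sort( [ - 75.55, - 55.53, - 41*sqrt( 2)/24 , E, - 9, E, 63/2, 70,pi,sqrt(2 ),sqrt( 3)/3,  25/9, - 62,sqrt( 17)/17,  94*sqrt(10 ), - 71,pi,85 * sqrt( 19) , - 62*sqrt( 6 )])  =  [ - 62*sqrt(6), - 75.55, - 71, - 62, - 55.53 , -9,-41*sqrt( 2) /24, sqrt(17) /17, sqrt( 3 )/3, sqrt(2),E, E, 25/9, pi, pi , 63/2,  70, 94 * sqrt( 10), 85*sqrt( 19 ) ]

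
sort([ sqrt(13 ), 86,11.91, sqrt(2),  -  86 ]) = [  -  86, sqrt(2), sqrt ( 13 ), 11.91, 86] 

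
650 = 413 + 237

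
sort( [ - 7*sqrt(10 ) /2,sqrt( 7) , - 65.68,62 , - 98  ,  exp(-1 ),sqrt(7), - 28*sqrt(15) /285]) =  [ -98, - 65.68, - 7*sqrt(10) /2 , - 28*sqrt(15)/285 , exp(-1 ),  sqrt(7 ), sqrt(7) , 62]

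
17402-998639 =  - 981237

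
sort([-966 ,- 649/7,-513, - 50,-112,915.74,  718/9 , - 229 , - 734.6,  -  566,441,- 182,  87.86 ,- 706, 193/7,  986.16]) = [ - 966, - 734.6,  -  706,-566,  -  513,-229, - 182, - 112 ,-649/7,-50, 193/7,718/9 , 87.86, 441, 915.74, 986.16 ] 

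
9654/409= 9654/409 = 23.60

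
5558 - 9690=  - 4132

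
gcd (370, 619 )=1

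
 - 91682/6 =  - 15281 + 2/3  =  -  15280.33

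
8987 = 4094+4893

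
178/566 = 89/283 = 0.31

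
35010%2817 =1206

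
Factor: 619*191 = 118229  =  191^1*619^1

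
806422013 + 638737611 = 1445159624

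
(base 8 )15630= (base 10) 7064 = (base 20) hd4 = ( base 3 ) 100200122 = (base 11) 5342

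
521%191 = 139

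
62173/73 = 62173/73 = 851.68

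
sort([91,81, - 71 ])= [ -71,81, 91] 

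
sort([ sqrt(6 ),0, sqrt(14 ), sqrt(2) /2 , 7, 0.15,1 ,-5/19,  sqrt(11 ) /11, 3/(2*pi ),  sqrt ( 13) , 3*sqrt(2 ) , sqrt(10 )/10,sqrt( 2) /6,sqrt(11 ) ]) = [-5/19,0, 0.15, sqrt(2)/6 , sqrt(11 ) /11,sqrt(10) /10, 3/(2*pi ),sqrt(2)/2,1,  sqrt(6), sqrt( 11),  sqrt(13) , sqrt(14 ),3*sqrt(2 ), 7 ] 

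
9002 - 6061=2941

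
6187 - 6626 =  - 439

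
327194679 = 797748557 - 470553878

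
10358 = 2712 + 7646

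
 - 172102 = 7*( - 24586)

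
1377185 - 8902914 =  - 7525729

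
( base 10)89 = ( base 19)4d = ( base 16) 59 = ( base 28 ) 35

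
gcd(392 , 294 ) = 98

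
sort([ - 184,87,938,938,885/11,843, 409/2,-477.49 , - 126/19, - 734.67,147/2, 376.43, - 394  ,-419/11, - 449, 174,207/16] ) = [-734.67, - 477.49, - 449,-394,-184,  -  419/11,-126/19,207/16,  147/2,885/11, 87,174,409/2, 376.43,843,938,938 ] 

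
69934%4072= 710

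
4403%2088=227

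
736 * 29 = 21344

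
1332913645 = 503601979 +829311666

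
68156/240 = 283 + 59/60 =283.98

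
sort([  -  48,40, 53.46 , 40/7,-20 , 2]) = [ - 48, - 20,2,40/7, 40 , 53.46 ] 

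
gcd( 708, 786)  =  6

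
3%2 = 1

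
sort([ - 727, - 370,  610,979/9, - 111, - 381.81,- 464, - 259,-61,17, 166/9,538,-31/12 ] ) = [-727 , - 464,- 381.81, - 370, - 259,- 111,  -  61, - 31/12, 17,  166/9, 979/9, 538,610 ] 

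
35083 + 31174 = 66257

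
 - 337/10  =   - 337/10 = - 33.70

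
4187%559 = 274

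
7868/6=1311 + 1/3 = 1311.33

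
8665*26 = 225290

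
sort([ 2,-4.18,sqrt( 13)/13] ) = [-4.18,sqrt(13 ) /13,  2]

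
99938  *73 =7295474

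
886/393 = 886/393=2.25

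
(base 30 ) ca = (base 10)370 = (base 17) 14d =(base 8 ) 562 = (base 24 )FA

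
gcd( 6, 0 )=6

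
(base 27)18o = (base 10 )969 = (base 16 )3C9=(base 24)1g9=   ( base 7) 2553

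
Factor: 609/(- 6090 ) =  - 1/10 = - 2^(  -  1)*5^ ( - 1 ) 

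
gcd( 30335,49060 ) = 5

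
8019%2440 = 699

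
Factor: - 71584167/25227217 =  - 3^1*23861389^1 * 25227217^( - 1)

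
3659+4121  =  7780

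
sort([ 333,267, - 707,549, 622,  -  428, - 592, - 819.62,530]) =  [-819.62, - 707,-592, - 428 , 267 , 333, 530,549,622 ] 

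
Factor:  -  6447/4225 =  - 3^1*5^( - 2 )*7^1*13^ ( - 2 )*307^1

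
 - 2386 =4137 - 6523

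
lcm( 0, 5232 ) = 0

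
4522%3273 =1249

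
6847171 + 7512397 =14359568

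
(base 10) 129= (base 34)3R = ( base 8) 201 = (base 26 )4p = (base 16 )81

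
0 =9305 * 0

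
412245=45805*9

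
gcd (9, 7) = 1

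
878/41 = 878/41 = 21.41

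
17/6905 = 17/6905 = 0.00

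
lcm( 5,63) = 315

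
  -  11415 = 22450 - 33865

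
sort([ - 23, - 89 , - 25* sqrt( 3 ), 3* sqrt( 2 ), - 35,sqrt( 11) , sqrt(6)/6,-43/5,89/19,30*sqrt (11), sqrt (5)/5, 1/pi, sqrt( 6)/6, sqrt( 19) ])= [ - 89,  -  25*sqrt(3) , - 35, - 23, - 43/5, 1/pi , sqrt( 6)/6, sqrt( 6)/6,  sqrt(5) /5, sqrt( 11), 3*sqrt ( 2), sqrt (19), 89/19, 30 * sqrt( 11 ) ] 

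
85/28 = 3 + 1/28 = 3.04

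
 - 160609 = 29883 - 190492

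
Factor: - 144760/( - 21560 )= 7^( - 1 )*47^1  =  47/7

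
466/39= 11+37/39 = 11.95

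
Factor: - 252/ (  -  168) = 3/2 = 2^(  -  1)*3^1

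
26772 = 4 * 6693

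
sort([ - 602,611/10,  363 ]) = [ - 602,611/10,  363 ] 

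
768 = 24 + 744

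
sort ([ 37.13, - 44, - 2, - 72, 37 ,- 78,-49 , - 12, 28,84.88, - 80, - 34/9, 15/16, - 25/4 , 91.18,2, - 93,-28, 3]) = [ - 93, - 80,-78, - 72 , - 49, - 44, - 28,-12,-25/4,-34/9, - 2 , 15/16,  2,  3,28,37, 37.13, 84.88,91.18 ]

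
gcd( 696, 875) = 1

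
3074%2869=205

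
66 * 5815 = 383790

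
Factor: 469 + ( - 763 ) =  - 2^1*3^1*7^2 = -  294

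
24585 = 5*4917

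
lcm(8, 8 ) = 8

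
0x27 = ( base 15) 29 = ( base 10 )39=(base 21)1i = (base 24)1F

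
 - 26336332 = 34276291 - 60612623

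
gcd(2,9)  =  1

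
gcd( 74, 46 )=2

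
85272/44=1938=1938.00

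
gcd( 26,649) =1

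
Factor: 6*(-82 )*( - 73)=2^2  *  3^1*41^1*73^1 = 35916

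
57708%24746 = 8216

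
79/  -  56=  - 79/56 = - 1.41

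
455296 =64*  7114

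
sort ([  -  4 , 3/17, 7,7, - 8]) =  [ - 8, -4, 3/17, 7, 7]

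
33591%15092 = 3407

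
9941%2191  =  1177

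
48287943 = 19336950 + 28950993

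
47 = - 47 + 94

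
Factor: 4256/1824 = 3^( - 1 )*7^1 = 7/3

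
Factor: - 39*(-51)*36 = 71604 = 2^2* 3^4 * 13^1*17^1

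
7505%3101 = 1303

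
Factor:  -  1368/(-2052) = 2/3 = 2^1*3^( - 1 ) 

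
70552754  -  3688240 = 66864514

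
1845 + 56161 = 58006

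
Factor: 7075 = 5^2*283^1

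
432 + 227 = 659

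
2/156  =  1/78=0.01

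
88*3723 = 327624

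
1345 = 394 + 951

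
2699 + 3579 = 6278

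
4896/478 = 10 + 58/239 = 10.24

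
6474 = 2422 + 4052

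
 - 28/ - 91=4/13=   0.31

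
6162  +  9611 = 15773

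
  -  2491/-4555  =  2491/4555 = 0.55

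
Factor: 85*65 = 5^2*13^1*17^1 = 5525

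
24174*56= 1353744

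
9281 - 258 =9023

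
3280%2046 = 1234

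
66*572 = 37752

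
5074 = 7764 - 2690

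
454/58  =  227/29 =7.83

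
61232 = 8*7654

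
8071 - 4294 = 3777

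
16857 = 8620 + 8237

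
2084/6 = 347 + 1/3 =347.33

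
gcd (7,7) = 7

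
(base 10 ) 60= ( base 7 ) 114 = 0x3C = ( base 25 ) 2A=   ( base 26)28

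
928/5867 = 928/5867 = 0.16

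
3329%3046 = 283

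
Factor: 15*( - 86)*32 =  - 2^6*3^1*5^1*43^1 = -41280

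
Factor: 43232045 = 5^1*337^1*25657^1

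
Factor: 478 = 2^1*239^1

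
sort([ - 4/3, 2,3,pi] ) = [ - 4/3, 2, 3, pi ] 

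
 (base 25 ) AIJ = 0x1a3f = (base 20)GFJ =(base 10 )6719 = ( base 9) 10185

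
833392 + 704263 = 1537655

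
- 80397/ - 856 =93 + 789/856 = 93.92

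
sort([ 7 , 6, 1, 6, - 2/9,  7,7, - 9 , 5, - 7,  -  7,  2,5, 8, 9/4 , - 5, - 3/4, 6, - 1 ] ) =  [ -9, - 7, - 7, - 5, - 1, - 3/4, - 2/9, 1, 2,9/4, 5,  5,  6,  6, 6,  7, 7,7,8]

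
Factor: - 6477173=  - 1409^1*4597^1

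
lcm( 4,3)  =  12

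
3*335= 1005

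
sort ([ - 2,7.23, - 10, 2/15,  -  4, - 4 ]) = [-10, - 4, - 4, - 2, 2/15,  7.23]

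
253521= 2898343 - 2644822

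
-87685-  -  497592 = 409907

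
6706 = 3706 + 3000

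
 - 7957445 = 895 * ( -8891 )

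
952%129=49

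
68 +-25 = 43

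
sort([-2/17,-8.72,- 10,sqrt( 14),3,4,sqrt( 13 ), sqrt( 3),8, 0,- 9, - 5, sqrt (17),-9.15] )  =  [ - 10, - 9.15,  -  9, - 8.72, - 5,  -  2/17, 0,sqrt( 3 ), 3,sqrt(13), sqrt(14),4, sqrt( 17 ) , 8] 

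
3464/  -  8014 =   -  1732/4007 = - 0.43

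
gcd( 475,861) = 1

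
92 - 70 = 22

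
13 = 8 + 5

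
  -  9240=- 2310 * 4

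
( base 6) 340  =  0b10000100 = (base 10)132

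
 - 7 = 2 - 9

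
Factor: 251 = 251^1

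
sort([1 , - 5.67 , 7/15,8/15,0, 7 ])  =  [ - 5.67,0, 7/15, 8/15,1, 7]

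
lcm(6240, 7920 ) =205920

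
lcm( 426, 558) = 39618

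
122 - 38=84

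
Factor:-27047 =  - 17^1*37^1*43^1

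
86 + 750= 836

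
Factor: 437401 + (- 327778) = 3^1*36541^1 = 109623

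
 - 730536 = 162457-892993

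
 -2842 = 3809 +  - 6651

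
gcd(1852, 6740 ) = 4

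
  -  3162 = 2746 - 5908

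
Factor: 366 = 2^1*3^1*61^1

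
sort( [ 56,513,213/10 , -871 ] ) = [ - 871,213/10,56,513]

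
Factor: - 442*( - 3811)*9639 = 2^1*3^4 * 7^1*13^1*17^2*37^1*103^1  =  16236529218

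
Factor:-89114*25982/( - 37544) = 578839987/9386 = 2^(- 1 ) * 11^1*13^( - 1)*17^1*19^( - 2 )*1181^1*2621^1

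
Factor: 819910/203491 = 2^1* 5^1*7^1*13^1 * 17^1*53^1*59^ ( - 1 ) * 3449^( - 1 )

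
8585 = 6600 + 1985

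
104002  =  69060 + 34942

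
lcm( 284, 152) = 10792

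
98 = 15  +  83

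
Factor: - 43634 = -2^1*21817^1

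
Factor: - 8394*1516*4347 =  - 55316896488= - 2^3*3^4*7^1*23^1*379^1*1399^1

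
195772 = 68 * 2879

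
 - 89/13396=-89/13396 = - 0.01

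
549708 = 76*7233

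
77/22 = 7/2 = 3.50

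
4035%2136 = 1899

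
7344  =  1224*6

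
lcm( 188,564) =564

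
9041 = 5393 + 3648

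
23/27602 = 23/27602  =  0.00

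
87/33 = 2 + 7/11= 2.64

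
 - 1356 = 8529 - 9885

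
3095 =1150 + 1945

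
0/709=0 = 0.00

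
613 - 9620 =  - 9007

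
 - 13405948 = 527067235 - 540473183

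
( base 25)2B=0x3D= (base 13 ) 49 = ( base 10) 61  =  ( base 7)115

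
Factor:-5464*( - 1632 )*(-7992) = -2^11*3^4 * 17^1*37^1*683^1=   - 71266646016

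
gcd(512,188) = 4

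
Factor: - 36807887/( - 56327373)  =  3^( - 3)*2086199^ (-1 )*36807887^1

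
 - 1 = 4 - 5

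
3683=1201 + 2482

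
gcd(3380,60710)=130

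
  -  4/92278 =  - 1+ 46137/46139= - 0.00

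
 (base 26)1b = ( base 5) 122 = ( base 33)14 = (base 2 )100101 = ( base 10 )37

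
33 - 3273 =  -  3240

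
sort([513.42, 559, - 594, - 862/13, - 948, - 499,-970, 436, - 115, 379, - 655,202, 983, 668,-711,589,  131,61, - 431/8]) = [-970, - 948, - 711,-655,-594, - 499 , - 115,- 862/13 , - 431/8, 61, 131, 202, 379, 436, 513.42, 559, 589, 668,983]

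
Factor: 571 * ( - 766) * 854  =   - 373527644 = - 2^2*7^1*61^1*383^1 * 571^1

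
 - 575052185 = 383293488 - 958345673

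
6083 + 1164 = 7247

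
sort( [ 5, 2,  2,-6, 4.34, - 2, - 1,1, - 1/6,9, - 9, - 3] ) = [ - 9, - 6, - 3,-2, -1, - 1/6 , 1,  2, 2,4.34, 5, 9]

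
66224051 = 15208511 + 51015540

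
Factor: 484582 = 2^1* 7^1*34613^1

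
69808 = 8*8726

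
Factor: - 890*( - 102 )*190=17248200 = 2^3*3^1*5^2*17^1*19^1*89^1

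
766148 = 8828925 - 8062777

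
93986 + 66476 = 160462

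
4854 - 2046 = 2808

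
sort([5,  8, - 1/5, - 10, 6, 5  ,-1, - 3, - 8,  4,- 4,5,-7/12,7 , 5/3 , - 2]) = [ - 10, - 8, - 4, - 3,  -  2, - 1,  -  7/12 , - 1/5, 5/3 , 4,5, 5, 5, 6, 7,  8 ] 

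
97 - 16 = 81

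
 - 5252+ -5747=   - 10999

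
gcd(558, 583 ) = 1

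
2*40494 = 80988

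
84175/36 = 84175/36 =2338.19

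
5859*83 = 486297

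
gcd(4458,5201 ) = 743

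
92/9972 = 23/2493 = 0.01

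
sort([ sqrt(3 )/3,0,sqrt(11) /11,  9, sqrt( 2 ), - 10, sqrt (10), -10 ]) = [ - 10, - 10 , 0, sqrt(11) /11, sqrt( 3)/3, sqrt(2 ), sqrt(10),  9]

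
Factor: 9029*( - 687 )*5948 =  - 36894986004 = - 2^2*3^1*229^1*1487^1 * 9029^1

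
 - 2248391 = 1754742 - 4003133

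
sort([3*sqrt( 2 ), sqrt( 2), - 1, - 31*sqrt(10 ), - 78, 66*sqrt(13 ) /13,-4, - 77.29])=[ - 31 *sqrt(10 ),-78 , - 77.29, - 4, - 1,  sqrt(2 ),3*sqrt( 2), 66*sqrt ( 13)/13]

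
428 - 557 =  - 129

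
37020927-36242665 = 778262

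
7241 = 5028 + 2213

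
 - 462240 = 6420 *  ( - 72)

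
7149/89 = 80+ 29/89 = 80.33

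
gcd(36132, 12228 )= 12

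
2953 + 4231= 7184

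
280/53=280/53 =5.28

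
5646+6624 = 12270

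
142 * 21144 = 3002448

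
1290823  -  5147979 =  -3857156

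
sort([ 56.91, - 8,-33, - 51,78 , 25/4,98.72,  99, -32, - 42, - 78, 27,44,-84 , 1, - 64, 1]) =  [ - 84,-78,-64,-51,  -  42,-33, - 32, - 8,1,1,25/4, 27,  44,56.91, 78,98.72,  99 ] 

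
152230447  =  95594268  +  56636179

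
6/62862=1/10477 = 0.00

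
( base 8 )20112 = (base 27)b94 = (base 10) 8266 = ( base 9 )12304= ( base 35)6q6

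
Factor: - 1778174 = - 2^1*889087^1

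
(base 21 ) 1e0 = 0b1011011111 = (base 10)735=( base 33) M9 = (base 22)1B9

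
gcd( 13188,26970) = 6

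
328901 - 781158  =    -  452257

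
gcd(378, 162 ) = 54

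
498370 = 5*99674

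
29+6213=6242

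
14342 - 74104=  - 59762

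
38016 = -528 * ( - 72) 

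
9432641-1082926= 8349715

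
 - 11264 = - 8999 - 2265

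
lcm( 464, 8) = 464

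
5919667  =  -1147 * ( - 5161 )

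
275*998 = 274450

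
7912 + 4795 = 12707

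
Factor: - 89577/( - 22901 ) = 3^2*37^1*269^1*22901^( - 1 )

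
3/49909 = 3/49909 = 0.00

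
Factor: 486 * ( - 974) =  - 473364= - 2^2*3^5 * 487^1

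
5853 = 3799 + 2054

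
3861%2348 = 1513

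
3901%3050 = 851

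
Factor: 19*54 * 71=72846= 2^1*3^3*19^1*71^1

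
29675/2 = 29675/2 =14837.50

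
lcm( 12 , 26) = 156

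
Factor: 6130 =2^1 * 5^1*613^1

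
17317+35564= 52881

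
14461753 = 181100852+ - 166639099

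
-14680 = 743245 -757925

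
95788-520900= - 425112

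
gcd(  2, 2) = 2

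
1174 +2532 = 3706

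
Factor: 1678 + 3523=7^1*743^1 = 5201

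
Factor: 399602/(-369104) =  - 511/472=- 2^(-3 )*7^1 * 59^(  -  1 ) * 73^1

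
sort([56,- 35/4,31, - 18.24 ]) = [ - 18.24,-35/4,31, 56] 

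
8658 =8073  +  585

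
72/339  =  24/113 = 0.21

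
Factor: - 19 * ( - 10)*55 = 2^1*5^2*11^1*19^1 = 10450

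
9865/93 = 106 + 7/93  =  106.08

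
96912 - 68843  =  28069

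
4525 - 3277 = 1248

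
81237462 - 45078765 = 36158697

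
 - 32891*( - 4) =131564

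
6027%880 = 747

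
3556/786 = 1778/393 = 4.52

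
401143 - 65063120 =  - 64661977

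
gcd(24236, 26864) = 292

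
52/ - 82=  - 1+15/41 = - 0.63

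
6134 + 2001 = 8135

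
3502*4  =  14008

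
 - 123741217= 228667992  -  352409209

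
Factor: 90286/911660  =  45143/455830 = 2^( - 1 )*5^( - 1 ) * 7^1*  79^( - 1 )*577^(-1 ) * 6449^1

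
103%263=103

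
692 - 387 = 305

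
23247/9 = 2583 = 2583.00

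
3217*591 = 1901247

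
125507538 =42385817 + 83121721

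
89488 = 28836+60652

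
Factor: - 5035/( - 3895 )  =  53/41 = 41^( - 1)*53^1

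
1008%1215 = 1008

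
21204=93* 228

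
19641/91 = 215 + 76/91 = 215.84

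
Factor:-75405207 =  - 3^1*761^1*33029^1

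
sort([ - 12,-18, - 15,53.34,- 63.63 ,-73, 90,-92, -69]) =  [ - 92, - 73, - 69, - 63.63, - 18, - 15, - 12, 53.34,90 ] 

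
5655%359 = 270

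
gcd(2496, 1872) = 624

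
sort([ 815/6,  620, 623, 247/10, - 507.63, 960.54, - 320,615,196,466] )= [ - 507.63,-320,  247/10,  815/6, 196, 466,  615  ,  620,623 , 960.54]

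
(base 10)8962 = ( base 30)9SM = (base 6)105254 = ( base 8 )21402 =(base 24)fda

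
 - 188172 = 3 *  (-62724) 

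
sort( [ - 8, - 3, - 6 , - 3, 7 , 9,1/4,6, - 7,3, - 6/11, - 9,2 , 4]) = [ - 9, - 8, - 7, - 6, - 3,  -  3,-6/11,1/4,2, 3,4, 6, 7, 9]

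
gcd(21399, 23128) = 7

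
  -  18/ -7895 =18/7895 = 0.00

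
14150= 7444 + 6706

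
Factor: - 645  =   - 3^1 *5^1*43^1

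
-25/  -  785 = 5/157 = 0.03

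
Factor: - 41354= - 2^1  *  23^1*29^1*31^1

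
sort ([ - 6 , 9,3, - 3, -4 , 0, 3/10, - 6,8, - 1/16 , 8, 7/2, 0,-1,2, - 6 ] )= [ - 6, - 6, - 6 , - 4, - 3, - 1, - 1/16 , 0,0,3/10,2,3,7/2,  8 , 8, 9]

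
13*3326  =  43238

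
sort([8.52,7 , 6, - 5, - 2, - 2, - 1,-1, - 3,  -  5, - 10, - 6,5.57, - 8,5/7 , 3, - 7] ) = [ - 10, - 8, - 7, - 6, - 5, - 5,  -  3, - 2, - 2, - 1, - 1,5/7, 3,5.57,6, 7,8.52 ] 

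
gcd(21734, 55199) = 1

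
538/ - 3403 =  - 1 + 2865/3403 = - 0.16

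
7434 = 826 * 9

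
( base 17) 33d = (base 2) 1110100011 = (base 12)657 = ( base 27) 17D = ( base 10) 931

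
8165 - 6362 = 1803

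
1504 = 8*188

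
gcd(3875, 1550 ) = 775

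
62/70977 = 62/70977  =  0.00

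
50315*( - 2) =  - 100630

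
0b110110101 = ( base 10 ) 437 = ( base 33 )d8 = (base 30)EH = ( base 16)1B5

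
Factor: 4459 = 7^3*13^1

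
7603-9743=-2140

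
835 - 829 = 6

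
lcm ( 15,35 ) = 105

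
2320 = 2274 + 46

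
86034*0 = 0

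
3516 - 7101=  - 3585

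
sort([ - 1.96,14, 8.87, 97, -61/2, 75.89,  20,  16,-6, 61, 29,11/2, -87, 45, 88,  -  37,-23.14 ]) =[ - 87, -37, - 61/2, - 23.14, - 6,  -  1.96,11/2,  8.87, 14, 16, 20,29, 45,61,75.89, 88,  97 ]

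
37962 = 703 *54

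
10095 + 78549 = 88644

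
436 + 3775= 4211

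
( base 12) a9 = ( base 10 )129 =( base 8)201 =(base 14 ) 93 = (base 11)108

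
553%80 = 73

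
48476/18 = 2693 + 1/9= 2693.11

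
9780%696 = 36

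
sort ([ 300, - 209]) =[ - 209, 300 ] 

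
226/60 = 3 + 23/30 = 3.77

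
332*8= 2656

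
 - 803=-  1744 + 941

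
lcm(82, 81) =6642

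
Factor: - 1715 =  - 5^1*7^3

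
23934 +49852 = 73786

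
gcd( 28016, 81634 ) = 34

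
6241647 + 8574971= 14816618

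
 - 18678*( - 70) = 1307460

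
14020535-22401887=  - 8381352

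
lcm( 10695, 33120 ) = 1026720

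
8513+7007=15520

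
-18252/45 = -2028/5=- 405.60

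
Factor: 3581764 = 2^2*17^1*52673^1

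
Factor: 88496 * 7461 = 660268656 = 2^4*3^2 * 829^1*5531^1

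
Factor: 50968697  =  13^1*  19^1*206351^1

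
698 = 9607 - 8909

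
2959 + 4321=7280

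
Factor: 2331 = 3^2*7^1*37^1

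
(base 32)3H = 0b1110001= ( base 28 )41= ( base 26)49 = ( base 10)113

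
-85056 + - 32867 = -117923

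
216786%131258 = 85528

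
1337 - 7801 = -6464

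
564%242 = 80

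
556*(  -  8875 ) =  - 4934500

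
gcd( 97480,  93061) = 1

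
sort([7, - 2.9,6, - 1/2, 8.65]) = [ - 2.9, - 1/2, 6,  7 , 8.65]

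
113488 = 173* 656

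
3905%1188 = 341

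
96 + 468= 564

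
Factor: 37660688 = 2^4*13^1*181061^1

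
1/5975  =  1/5975 = 0.00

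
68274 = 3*22758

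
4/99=4/99 = 0.04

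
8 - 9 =-1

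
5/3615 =1/723 = 0.00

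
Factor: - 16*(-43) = 688 = 2^4*43^1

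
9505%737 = 661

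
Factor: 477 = 3^2*53^1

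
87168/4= 21792=21792.00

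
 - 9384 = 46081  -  55465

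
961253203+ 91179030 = 1052432233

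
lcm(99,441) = 4851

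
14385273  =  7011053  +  7374220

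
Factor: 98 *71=6958 = 2^1*7^2*71^1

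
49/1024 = 49/1024 = 0.05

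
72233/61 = 72233/61 = 1184.15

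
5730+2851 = 8581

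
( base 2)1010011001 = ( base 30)M5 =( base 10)665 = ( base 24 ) 13H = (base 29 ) mr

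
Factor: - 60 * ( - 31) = 1860= 2^2*3^1*5^1*31^1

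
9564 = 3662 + 5902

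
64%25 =14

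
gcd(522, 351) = 9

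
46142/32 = 23071/16 =1441.94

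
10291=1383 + 8908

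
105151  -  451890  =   - 346739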